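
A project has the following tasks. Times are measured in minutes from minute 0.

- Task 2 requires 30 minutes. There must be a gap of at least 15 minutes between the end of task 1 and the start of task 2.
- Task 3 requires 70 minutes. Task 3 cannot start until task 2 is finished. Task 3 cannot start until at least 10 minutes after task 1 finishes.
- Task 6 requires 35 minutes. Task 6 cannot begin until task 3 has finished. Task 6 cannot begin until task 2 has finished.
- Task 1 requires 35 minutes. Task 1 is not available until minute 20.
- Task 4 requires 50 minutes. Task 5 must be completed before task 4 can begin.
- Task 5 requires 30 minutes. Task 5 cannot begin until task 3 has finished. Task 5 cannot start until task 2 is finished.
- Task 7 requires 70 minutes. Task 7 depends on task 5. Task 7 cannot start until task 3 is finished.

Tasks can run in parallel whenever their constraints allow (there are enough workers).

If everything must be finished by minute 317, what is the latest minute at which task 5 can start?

Task 4 must finish by minute 317; it takes 50 minutes, so it must start by 317 − 50 = minute 267.
To finish by minute 317, task 7 (duration 70) must start no later than minute 247.
For task 5: task 4 (must start by minute 267); task 7 (must start by minute 247). The most restrictive is minute 247; with a 30-minute duration, task 5 must start by minute 217.

217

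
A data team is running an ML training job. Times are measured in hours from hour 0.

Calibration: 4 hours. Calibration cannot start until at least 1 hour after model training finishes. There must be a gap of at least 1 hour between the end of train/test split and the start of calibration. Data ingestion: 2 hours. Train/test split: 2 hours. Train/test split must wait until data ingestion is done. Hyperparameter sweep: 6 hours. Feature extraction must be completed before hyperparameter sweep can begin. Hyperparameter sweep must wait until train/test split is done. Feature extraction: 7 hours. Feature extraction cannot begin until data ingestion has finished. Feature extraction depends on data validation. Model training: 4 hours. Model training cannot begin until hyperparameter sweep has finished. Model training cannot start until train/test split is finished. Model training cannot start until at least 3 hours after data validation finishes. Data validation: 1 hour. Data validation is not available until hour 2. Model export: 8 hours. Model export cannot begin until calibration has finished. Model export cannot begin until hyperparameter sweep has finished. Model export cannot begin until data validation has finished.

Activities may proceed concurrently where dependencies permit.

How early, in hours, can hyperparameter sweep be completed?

Data validation waits on its own release at hour 2, so it starts at hour 2 and finishes at 2 + 1 = hour 3.
Data ingestion has no prerequisites, so it starts at hour 0 and finishes at hour 2.
Train/test split waits on data ingestion (finishes hour 2), so it starts at hour 2 and finishes at 2 + 2 = hour 4.
For feature extraction: data ingestion (finishes hour 2); data validation (finishes hour 3). Taking the maximum gives a start of hour 3, and it finishes at 3 + 7 = hour 10.
For hyperparameter sweep: feature extraction (finishes hour 10); train/test split (finishes hour 4). Taking the maximum gives a start of hour 10, and it finishes at 10 + 6 = hour 16.

16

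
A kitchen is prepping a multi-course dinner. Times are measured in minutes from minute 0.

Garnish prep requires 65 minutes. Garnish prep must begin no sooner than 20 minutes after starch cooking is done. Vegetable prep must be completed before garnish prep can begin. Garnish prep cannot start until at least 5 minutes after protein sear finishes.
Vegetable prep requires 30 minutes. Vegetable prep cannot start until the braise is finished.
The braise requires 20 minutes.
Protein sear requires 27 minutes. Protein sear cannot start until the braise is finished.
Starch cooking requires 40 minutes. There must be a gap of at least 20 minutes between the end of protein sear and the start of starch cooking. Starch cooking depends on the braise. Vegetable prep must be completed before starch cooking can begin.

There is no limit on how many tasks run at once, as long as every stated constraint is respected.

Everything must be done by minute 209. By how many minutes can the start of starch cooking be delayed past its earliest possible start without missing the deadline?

17

Nothing blocks the braise, so it runs from minute 0 to minute 20.
Vegetable prep cannot begin until the braise (finishes minute 20). It runs from minute 20 to 20 + 30 = minute 50.
Protein sear cannot begin until the braise (finishes minute 20). It runs from minute 20 to 20 + 27 = minute 47.
Starch cooking has to wait for protein sear (finishes minute 47, plus 20-minute gap → minute 67); the braise (finishes minute 20); vegetable prep (finishes minute 50). The latest of these is minute 67, so starch cooking runs minute 67 to 67 + 40 = minute 107.

Working backward from the deadline:
Garnish prep must finish by minute 209; it takes 65 minutes, so it must start by 209 − 65 = minute 144.
Starch cooking feeds into garnish prep (must start by minute 144, minus 20-minute gap → minute 124); so starch cooking must finish by minute 124 and therefore start by minute 84.
So starch cooking can start as early as minute 67 and as late as minute 84, giving 84 − 67 = 17 minutes of slack.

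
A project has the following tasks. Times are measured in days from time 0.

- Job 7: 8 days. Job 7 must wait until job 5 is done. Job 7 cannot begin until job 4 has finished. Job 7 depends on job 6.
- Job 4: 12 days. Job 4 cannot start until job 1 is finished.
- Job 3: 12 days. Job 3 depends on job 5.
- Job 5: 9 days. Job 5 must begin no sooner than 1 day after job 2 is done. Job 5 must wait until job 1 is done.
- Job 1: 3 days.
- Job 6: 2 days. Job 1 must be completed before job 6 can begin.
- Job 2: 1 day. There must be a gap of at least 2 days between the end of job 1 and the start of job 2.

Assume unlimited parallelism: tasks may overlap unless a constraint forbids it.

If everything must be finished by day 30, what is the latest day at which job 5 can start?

9

Nothing follows job 3; the deadline of day 30 is its only limit. It must start by 30 − 12 = day 18.
Job 7 must finish by day 30; it takes 8 days, so it must start by 30 − 8 = day 22.
Job 5 has several dependents: job 3 (must start by day 18); job 7 (must start by day 22). The earliest of those limits is day 18, so job 5 must start by 18 − 9 = day 9.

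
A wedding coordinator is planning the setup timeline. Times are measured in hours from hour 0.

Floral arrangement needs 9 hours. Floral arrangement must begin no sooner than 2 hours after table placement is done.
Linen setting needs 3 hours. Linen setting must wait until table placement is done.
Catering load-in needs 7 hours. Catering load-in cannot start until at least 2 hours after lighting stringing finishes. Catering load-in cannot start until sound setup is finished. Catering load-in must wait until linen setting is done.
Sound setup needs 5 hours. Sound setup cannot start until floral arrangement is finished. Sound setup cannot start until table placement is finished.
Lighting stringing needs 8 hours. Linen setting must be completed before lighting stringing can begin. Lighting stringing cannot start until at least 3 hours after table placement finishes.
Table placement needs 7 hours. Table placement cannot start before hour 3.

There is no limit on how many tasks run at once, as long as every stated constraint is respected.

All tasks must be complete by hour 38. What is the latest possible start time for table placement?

8

Catering load-in has no dependents, so it just needs to finish by hour 38. Starting by 38 − 7 = hour 31 achieves that.
Since catering load-in (must start by hour 31, minus 2-hour gap → hour 29) depends on it, lighting stringing must finish by hour 29. Backing off its 8-hour duration gives a latest start of hour 21.
Linen setting feeds lighting stringing (must start by hour 21); catering load-in (must start by hour 31). Taking the minimum, linen setting must finish by hour 21 and start by 21 − 3 = hour 18.
Sound setup must finish before catering load-in (must start by hour 31). With a 5-hour duration, sound setup must start by 31 − 5 = hour 26.
Floral arrangement feeds into sound setup (must start by hour 26); so floral arrangement must finish by hour 26 and therefore start by hour 17.
Table placement has several dependents: linen setting (must start by hour 18); floral arrangement (must start by hour 17, minus 2-hour gap → hour 15); lighting stringing (must start by hour 21, minus 3-hour gap → hour 18); sound setup (must start by hour 26). The earliest of those limits is hour 15, so table placement must start by 15 − 7 = hour 8.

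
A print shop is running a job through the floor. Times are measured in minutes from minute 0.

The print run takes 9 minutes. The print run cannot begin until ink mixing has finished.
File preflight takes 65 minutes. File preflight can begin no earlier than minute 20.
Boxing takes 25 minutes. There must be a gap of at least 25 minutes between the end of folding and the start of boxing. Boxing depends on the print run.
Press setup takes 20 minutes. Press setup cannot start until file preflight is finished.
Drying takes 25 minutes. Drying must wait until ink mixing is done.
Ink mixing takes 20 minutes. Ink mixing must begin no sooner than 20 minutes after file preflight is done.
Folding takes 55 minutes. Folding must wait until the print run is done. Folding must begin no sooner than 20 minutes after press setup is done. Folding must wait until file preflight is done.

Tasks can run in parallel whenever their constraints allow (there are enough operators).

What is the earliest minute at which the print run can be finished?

File preflight waits on its own release at minute 20, so it starts at minute 20 and finishes at 20 + 65 = minute 85.
Ink mixing cannot begin until file preflight (finishes minute 85, plus 20-minute gap → minute 105). It runs from minute 105 to 105 + 20 = minute 125.
After ink mixing (finishes minute 125), the print run can start at minute 125 and finishes at minute 134.

134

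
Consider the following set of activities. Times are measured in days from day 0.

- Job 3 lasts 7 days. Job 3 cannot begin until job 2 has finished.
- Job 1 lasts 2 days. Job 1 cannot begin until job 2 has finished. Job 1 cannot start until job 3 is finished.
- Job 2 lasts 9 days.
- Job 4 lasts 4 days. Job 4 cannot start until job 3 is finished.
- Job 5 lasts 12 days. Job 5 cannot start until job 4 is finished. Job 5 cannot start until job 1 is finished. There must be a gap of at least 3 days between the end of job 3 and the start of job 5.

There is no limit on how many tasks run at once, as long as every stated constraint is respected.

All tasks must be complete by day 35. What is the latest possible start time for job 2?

To finish by day 35, job 5 (duration 12) must start no later than day 23.
Job 1 feeds into job 5 (must start by day 23); so job 1 must finish by day 23 and therefore start by day 21.
Job 4 must finish before job 5 (must start by day 23). With a 4-day duration, job 4 must start by 23 − 4 = day 19.
Job 3 feeds job 1 (must start by day 21); job 4 (must start by day 19); job 5 (must start by day 23, minus 3-day gap → day 20). Taking the minimum, job 3 must finish by day 19 and start by 19 − 7 = day 12.
For job 2: job 1 (must start by day 21); job 3 (must start by day 12). The most restrictive is day 12; with a 9-day duration, job 2 must start by day 3.

3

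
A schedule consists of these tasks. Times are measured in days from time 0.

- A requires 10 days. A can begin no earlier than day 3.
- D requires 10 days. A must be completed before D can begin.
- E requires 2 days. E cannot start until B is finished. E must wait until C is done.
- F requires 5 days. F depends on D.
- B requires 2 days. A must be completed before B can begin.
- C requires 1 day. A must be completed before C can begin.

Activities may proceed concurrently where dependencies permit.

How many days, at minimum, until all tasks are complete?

28

A waits on its own release at day 3, so it starts at day 3 and finishes at 3 + 10 = day 13.
D waits on A (finishes day 13), so it starts at day 13 and finishes at 13 + 10 = day 23.
F waits on D (finishes day 23), so it starts at day 23 and finishes at 23 + 5 = day 28.
C cannot begin until A (finishes day 13). It runs from day 13 to 13 + 1 = day 14.
B cannot begin until A (finishes day 13). It runs from day 13 to 13 + 2 = day 15.
E has to wait for B (finishes day 15); C (finishes day 14). The latest of these is day 15, so E runs day 15 to 15 + 2 = day 17.
All tasks are finished once the last one completes. Finish times: A at 13, B at 15, C at 14, D at 23, E at 17, F at 28. The latest is day 28.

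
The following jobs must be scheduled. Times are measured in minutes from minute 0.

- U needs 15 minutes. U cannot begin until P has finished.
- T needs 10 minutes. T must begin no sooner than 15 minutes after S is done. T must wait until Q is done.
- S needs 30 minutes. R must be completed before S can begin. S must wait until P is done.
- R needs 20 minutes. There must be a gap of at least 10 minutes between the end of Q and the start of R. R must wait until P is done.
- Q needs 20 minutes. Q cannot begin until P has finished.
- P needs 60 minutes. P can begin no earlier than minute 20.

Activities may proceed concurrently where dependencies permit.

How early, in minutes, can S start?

P cannot begin until its own release at minute 20. It runs from minute 20 to 20 + 60 = minute 80.
Q cannot begin until P (finishes minute 80). It runs from minute 80 to 80 + 20 = minute 100.
R has to wait for Q (finishes minute 100, plus 10-minute gap → minute 110); P (finishes minute 80). The latest of these is minute 110, so R runs minute 110 to 110 + 20 = minute 130.
S waits on R (finishes minute 130); P (finishes minute 80). The latest of these is minute 130, which is the earliest S can start.

130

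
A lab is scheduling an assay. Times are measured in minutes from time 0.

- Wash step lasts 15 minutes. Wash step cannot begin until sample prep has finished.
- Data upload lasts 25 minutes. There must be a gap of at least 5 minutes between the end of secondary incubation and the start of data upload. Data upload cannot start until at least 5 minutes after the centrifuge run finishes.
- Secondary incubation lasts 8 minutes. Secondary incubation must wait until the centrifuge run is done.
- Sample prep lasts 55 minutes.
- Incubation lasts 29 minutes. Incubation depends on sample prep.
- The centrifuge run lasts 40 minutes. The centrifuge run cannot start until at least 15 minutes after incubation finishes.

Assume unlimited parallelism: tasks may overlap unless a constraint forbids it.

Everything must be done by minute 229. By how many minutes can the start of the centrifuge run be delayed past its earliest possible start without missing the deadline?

52

Nothing blocks sample prep, so it runs from minute 0 to minute 55.
After sample prep (finishes minute 55), incubation can start at minute 55 and finishes at minute 84.
After incubation (finishes minute 84, plus 15-minute gap → minute 99), the centrifuge run can start at minute 99 and finishes at minute 139.

Working backward from the deadline:
Data upload must finish by minute 229; it takes 25 minutes, so it must start by 229 − 25 = minute 204.
Secondary incubation feeds into data upload (must start by minute 204, minus 5-minute gap → minute 199); so secondary incubation must finish by minute 199 and therefore start by minute 191.
The centrifuge run has several dependents: secondary incubation (must start by minute 191); data upload (must start by minute 204, minus 5-minute gap → minute 199). The earliest of those limits is minute 191, so the centrifuge run must start by 191 − 40 = minute 151.
So the centrifuge run can start as early as minute 99 and as late as minute 151, giving 151 − 99 = 52 minutes of slack.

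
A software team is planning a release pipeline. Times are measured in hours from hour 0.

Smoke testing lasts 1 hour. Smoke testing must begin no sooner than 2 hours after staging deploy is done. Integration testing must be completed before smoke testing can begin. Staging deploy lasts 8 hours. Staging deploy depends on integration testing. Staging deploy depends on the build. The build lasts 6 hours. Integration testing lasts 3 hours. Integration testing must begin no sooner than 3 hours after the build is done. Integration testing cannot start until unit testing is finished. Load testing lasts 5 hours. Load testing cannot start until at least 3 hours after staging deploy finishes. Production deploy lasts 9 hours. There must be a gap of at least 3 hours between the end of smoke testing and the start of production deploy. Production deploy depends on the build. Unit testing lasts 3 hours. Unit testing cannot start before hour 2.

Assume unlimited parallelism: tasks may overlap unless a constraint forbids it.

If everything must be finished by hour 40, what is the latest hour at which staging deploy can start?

Nothing follows production deploy; the deadline of hour 40 is its only limit. It must start by 40 − 9 = hour 31.
Since production deploy (must start by hour 31, minus 3-hour gap → hour 28) depends on it, smoke testing must finish by hour 28. Backing off its 1-hour duration gives a latest start of hour 27.
Nothing follows load testing; the deadline of hour 40 is its only limit. It must start by 40 − 5 = hour 35.
Staging deploy must finish in time for smoke testing (must start by hour 27, minus 2-hour gap → hour 25); load testing (must start by hour 35, minus 3-hour gap → hour 32). The tightest is hour 25, so staging deploy must start by 25 − 8 = hour 17.

17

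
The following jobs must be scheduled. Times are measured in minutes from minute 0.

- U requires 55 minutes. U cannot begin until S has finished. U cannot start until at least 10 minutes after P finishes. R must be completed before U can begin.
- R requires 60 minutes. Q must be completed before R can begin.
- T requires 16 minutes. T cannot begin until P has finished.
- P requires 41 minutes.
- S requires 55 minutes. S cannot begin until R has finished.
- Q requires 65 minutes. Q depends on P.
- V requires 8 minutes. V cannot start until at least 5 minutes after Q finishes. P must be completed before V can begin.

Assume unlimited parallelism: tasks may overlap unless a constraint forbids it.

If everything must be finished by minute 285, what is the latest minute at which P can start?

9

Nothing follows U; the deadline of minute 285 is its only limit. It must start by 285 − 55 = minute 230.
S feeds into U (must start by minute 230); so S must finish by minute 230 and therefore start by minute 175.
R feeds S (must start by minute 175); U (must start by minute 230). Taking the minimum, R must finish by minute 175 and start by 175 − 60 = minute 115.
To finish by minute 285, V (duration 8) must start no later than minute 277.
Q feeds R (must start by minute 115); V (must start by minute 277, minus 5-minute gap → minute 272). Taking the minimum, Q must finish by minute 115 and start by 115 − 65 = minute 50.
To finish by minute 285, T (duration 16) must start no later than minute 269.
P must finish in time for Q (must start by minute 50); T (must start by minute 269); U (must start by minute 230, minus 10-minute gap → minute 220); V (must start by minute 277). The tightest is minute 50, so P must start by 50 − 41 = minute 9.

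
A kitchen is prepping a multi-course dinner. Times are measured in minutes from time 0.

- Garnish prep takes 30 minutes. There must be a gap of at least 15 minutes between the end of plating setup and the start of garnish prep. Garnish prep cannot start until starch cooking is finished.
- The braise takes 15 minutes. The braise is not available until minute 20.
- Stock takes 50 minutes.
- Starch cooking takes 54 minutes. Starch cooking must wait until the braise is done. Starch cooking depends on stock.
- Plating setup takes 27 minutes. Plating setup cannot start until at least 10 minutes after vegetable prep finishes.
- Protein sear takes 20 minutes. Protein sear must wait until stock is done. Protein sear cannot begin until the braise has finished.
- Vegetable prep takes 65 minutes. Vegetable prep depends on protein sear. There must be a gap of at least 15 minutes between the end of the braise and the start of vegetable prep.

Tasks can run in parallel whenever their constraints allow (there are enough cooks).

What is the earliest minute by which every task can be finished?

The braise cannot begin until its own release at minute 20. It runs from minute 20 to 20 + 15 = minute 35.
Stock can start immediately at minute 0; it finishes at minute 50.
Starch cooking has to wait for the braise (finishes minute 35); stock (finishes minute 50). The latest of these is minute 50, so starch cooking runs minute 50 to 50 + 54 = minute 104.
Protein sear needs all of stock (finishes minute 50); the braise (finishes minute 35). That puts its earliest start at minute 50; it finishes at 50 + 20 = minute 70.
Vegetable prep needs all of protein sear (finishes minute 70); the braise (finishes minute 35, plus 15-minute gap → minute 50). That puts its earliest start at minute 70; it finishes at 70 + 65 = minute 135.
After vegetable prep (finishes minute 135, plus 10-minute gap → minute 145), plating setup can start at minute 145 and finishes at minute 172.
Garnish prep cannot start until plating setup (finishes minute 172, plus 15-minute gap → minute 187); starch cooking (finishes minute 104). The controlling bound is minute 187, so garnish prep finishes at 187 + 30 = minute 217.
All tasks are finished once the last one completes. Finish times: Stock at 50, The braise at 35, Protein sear at 70, Vegetable prep at 135, Starch cooking at 104, Plating setup at 172, Garnish prep at 217. The latest is minute 217.

217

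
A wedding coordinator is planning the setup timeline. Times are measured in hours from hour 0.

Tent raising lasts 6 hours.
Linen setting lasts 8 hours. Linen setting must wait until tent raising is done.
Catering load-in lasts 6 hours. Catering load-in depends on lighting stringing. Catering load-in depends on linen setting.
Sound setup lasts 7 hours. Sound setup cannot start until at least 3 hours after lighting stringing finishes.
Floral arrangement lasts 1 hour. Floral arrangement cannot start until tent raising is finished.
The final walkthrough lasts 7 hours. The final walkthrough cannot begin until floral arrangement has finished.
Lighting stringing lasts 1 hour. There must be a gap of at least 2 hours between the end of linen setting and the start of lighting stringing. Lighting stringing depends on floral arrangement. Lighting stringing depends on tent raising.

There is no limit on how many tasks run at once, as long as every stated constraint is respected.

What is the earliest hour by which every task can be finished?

27

Nothing blocks tent raising, so it runs from hour 0 to hour 6.
Floral arrangement waits on tent raising (finishes hour 6), so it starts at hour 6 and finishes at 6 + 1 = hour 7.
The final walkthrough cannot begin until floral arrangement (finishes hour 7). It runs from hour 7 to 7 + 7 = hour 14.
Linen setting cannot begin until tent raising (finishes hour 6). It runs from hour 6 to 6 + 8 = hour 14.
Lighting stringing needs all of linen setting (finishes hour 14, plus 2-hour gap → hour 16); floral arrangement (finishes hour 7); tent raising (finishes hour 6). That puts its earliest start at hour 16; it finishes at 16 + 1 = hour 17.
Catering load-in needs all of lighting stringing (finishes hour 17); linen setting (finishes hour 14). That puts its earliest start at hour 17; it finishes at 17 + 6 = hour 23.
Sound setup cannot begin until lighting stringing (finishes hour 17, plus 3-hour gap → hour 20). It runs from hour 20 to 20 + 7 = hour 27.
All tasks are finished once the last one completes. Finish times: Tent raising at 6, Linen setting at 14, Floral arrangement at 7, Lighting stringing at 17, Sound setup at 27, Catering load-in at 23, The final walkthrough at 14. The latest is hour 27.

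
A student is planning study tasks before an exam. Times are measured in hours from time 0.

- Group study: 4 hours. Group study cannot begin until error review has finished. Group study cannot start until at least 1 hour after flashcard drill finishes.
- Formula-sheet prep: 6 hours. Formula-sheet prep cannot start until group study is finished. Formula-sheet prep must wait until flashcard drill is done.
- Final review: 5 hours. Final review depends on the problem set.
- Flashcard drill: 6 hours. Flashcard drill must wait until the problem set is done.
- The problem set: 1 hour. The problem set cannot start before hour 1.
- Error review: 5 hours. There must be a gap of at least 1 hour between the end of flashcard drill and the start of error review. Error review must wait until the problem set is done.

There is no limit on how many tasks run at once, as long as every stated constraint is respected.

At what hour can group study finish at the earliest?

The problem set waits on its own release at hour 1, so it starts at hour 1 and finishes at 1 + 1 = hour 2.
Flashcard drill cannot begin until the problem set (finishes hour 2). It runs from hour 2 to 2 + 6 = hour 8.
Error review needs all of flashcard drill (finishes hour 8, plus 1-hour gap → hour 9); the problem set (finishes hour 2). That puts its earliest start at hour 9; it finishes at 9 + 5 = hour 14.
For group study: error review (finishes hour 14); flashcard drill (finishes hour 8, plus 1-hour gap → hour 9). Taking the maximum gives a start of hour 14, and it finishes at 14 + 4 = hour 18.

18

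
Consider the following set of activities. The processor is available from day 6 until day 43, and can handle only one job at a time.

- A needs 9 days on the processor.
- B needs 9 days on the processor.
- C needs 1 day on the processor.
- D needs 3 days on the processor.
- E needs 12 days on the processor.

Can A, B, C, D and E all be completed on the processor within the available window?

Yes

The processor window is 43 − 6 = 37 days.
Running back to back, the jobs need 9 + 9 + 1 + 3 + 12 = 34 days on the processor.
Since 34 ≤ 37, they fit within the window.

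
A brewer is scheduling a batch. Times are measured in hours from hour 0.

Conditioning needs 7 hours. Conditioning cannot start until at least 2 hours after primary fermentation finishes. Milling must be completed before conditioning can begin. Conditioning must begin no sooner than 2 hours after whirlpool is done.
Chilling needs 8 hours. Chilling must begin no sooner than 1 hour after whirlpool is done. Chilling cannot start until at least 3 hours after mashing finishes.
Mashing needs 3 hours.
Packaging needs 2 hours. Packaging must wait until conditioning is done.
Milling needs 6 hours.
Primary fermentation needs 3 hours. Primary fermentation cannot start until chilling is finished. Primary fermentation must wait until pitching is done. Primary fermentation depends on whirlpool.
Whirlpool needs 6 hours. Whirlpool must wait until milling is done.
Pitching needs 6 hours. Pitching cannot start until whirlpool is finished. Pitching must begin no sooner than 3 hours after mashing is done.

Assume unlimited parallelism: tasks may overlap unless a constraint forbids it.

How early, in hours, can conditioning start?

26

Mashing has no prerequisites, so it starts at hour 0 and finishes at hour 3.
Milling has no prerequisites, so it starts at hour 0 and finishes at hour 6.
Whirlpool waits on milling (finishes hour 6), so it starts at hour 6 and finishes at 6 + 6 = hour 12.
Pitching needs all of whirlpool (finishes hour 12); mashing (finishes hour 3, plus 3-hour gap → hour 6). That puts its earliest start at hour 12; it finishes at 12 + 6 = hour 18.
Chilling has to wait for whirlpool (finishes hour 12, plus 1-hour gap → hour 13); mashing (finishes hour 3, plus 3-hour gap → hour 6). The latest of these is hour 13, so chilling runs hour 13 to 13 + 8 = hour 21.
Primary fermentation needs all of chilling (finishes hour 21); pitching (finishes hour 18); whirlpool (finishes hour 12). That puts its earliest start at hour 21; it finishes at 21 + 3 = hour 24.
Conditioning waits on primary fermentation (finishes hour 24, plus 2-hour gap → hour 26); milling (finishes hour 6); whirlpool (finishes hour 12, plus 2-hour gap → hour 14). The latest of these is hour 26, which is the earliest conditioning can start.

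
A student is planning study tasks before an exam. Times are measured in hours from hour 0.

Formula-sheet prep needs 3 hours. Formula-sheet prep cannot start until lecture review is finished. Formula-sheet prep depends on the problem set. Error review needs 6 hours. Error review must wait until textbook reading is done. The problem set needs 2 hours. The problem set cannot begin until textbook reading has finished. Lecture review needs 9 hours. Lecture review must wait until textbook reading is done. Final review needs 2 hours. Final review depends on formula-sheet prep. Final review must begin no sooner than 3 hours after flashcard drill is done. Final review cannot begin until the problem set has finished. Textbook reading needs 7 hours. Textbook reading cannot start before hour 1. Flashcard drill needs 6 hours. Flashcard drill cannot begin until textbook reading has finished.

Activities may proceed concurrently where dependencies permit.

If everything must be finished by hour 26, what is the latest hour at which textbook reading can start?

Final review must finish by hour 26; it takes 2 hours, so it must start by 26 − 2 = hour 24.
Formula-sheet prep feeds into final review (must start by hour 24); so formula-sheet prep must finish by hour 24 and therefore start by hour 21.
Lecture review has to be done before formula-sheet prep (must start by hour 21). That means finishing by hour 21, i.e. starting by 21 − 9 = hour 12.
The problem set feeds formula-sheet prep (must start by hour 21); final review (must start by hour 24). Taking the minimum, the problem set must finish by hour 21 and start by 21 − 2 = hour 19.
Flashcard drill feeds into final review (must start by hour 24, minus 3-hour gap → hour 21); so flashcard drill must finish by hour 21 and therefore start by hour 15.
Error review must finish by hour 26; it takes 6 hours, so it must start by 26 − 6 = hour 20.
Textbook reading feeds lecture review (must start by hour 12); the problem set (must start by hour 19); flashcard drill (must start by hour 15); error review (must start by hour 20). Taking the minimum, textbook reading must finish by hour 12 and start by 12 − 7 = hour 5.

5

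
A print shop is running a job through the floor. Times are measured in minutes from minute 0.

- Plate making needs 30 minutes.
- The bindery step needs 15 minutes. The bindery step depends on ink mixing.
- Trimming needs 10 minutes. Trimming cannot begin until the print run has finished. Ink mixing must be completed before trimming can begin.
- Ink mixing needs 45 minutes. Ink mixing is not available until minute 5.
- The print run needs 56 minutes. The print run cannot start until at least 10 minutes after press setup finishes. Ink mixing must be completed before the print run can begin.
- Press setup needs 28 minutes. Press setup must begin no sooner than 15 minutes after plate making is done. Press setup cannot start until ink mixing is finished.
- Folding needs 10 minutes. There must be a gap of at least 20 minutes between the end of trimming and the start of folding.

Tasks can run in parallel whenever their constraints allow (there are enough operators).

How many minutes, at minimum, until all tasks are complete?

After its own release at minute 5, ink mixing can start at minute 5 and finishes at minute 50.
After ink mixing (finishes minute 50), the bindery step can start at minute 50 and finishes at minute 65.
Plate making has no prerequisites, so it starts at minute 0 and finishes at minute 30.
Press setup cannot start until plate making (finishes minute 30, plus 15-minute gap → minute 45); ink mixing (finishes minute 50). The controlling bound is minute 50, so press setup finishes at 50 + 28 = minute 78.
The print run cannot start until press setup (finishes minute 78, plus 10-minute gap → minute 88); ink mixing (finishes minute 50). The controlling bound is minute 88, so the print run finishes at 88 + 56 = minute 144.
For trimming: the print run (finishes minute 144); ink mixing (finishes minute 50). Taking the maximum gives a start of minute 144, and it finishes at 144 + 10 = minute 154.
After trimming (finishes minute 154, plus 20-minute gap → minute 174), folding can start at minute 174 and finishes at minute 184.
All tasks are finished once the last one completes. Finish times: Plate making at 30, Ink mixing at 50, Press setup at 78, The print run at 144, Trimming at 154, Folding at 184, The bindery step at 65. The latest is minute 184.

184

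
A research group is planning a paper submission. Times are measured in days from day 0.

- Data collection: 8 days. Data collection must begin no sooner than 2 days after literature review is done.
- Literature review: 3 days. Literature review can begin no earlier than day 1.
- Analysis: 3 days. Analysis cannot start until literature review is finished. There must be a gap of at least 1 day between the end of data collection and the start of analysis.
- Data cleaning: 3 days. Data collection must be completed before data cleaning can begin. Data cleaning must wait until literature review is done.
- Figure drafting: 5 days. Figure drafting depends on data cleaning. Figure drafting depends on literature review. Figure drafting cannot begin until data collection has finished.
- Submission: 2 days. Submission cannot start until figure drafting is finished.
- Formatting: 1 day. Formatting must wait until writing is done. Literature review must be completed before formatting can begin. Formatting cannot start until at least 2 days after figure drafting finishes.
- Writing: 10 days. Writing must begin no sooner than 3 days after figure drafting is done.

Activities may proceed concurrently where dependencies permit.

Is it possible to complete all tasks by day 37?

Literature review waits on its own release at day 1, so it starts at day 1 and finishes at 1 + 3 = day 4.
Data collection waits on literature review (finishes day 4, plus 2-day gap → day 6), so it starts at day 6 and finishes at 6 + 8 = day 14.
For analysis: literature review (finishes day 4); data collection (finishes day 14, plus 1-day gap → day 15). Taking the maximum gives a start of day 15, and it finishes at 15 + 3 = day 18.
Data cleaning cannot start until data collection (finishes day 14); literature review (finishes day 4). The controlling bound is day 14, so data cleaning finishes at 14 + 3 = day 17.
Figure drafting cannot start until data cleaning (finishes day 17); literature review (finishes day 4); data collection (finishes day 14). The controlling bound is day 17, so figure drafting finishes at 17 + 5 = day 22.
After figure drafting (finishes day 22), submission can start at day 22 and finishes at day 24.
After figure drafting (finishes day 22, plus 3-day gap → day 25), writing can start at day 25 and finishes at day 35.
Formatting needs all of writing (finishes day 35); literature review (finishes day 4); figure drafting (finishes day 22, plus 2-day gap → day 24). That puts its earliest start at day 35; it finishes at 35 + 1 = day 36.
Every task is finished by day 36, which is no later than the deadline of 37, so the schedule is feasible.

Yes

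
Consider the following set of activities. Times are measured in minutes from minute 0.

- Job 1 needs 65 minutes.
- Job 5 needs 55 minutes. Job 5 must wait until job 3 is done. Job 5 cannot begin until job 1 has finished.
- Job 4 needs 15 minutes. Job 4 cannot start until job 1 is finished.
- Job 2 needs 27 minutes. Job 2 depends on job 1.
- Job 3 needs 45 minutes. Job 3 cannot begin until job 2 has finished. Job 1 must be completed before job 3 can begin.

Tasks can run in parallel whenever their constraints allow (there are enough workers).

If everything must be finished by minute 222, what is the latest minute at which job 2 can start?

Nothing follows job 5; the deadline of minute 222 is its only limit. It must start by 222 − 55 = minute 167.
Job 3 feeds into job 5 (must start by minute 167); so job 3 must finish by minute 167 and therefore start by minute 122.
Job 2 has to be done before job 3 (must start by minute 122). That means finishing by minute 122, i.e. starting by 122 − 27 = minute 95.

95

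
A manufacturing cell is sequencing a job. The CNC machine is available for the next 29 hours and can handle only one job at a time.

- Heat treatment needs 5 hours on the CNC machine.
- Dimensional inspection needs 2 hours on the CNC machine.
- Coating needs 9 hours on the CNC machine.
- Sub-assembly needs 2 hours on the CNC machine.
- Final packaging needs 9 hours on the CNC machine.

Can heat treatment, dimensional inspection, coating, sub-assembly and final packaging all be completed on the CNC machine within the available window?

Yes

Running back to back, the jobs need 5 + 2 + 9 + 2 + 9 = 27 hours on the CNC machine.
Since 27 ≤ 29, they fit within the window.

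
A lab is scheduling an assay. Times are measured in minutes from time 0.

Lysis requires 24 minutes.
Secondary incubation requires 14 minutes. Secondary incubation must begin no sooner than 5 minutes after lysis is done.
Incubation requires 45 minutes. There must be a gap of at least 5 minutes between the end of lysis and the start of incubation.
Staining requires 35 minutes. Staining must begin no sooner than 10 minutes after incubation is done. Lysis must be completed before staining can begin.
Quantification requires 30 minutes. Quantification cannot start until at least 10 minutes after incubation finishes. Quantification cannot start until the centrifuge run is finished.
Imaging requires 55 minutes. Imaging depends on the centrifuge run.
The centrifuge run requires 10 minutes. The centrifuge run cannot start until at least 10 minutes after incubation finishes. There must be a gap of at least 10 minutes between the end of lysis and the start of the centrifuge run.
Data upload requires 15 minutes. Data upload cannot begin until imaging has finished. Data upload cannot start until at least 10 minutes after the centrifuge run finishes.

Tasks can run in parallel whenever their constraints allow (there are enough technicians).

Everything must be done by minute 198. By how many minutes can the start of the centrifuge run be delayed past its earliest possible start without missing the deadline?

Nothing blocks lysis, so it runs from minute 0 to minute 24.
After lysis (finishes minute 24, plus 5-minute gap → minute 29), incubation can start at minute 29 and finishes at minute 74.
The centrifuge run needs all of incubation (finishes minute 74, plus 10-minute gap → minute 84); lysis (finishes minute 24, plus 10-minute gap → minute 34). That puts its earliest start at minute 84; it finishes at 84 + 10 = minute 94.

Working backward from the deadline:
Data upload has no dependents, so it just needs to finish by minute 198. Starting by 198 − 15 = minute 183 achieves that.
Imaging feeds into data upload (must start by minute 183); so imaging must finish by minute 183 and therefore start by minute 128.
Nothing follows quantification; the deadline of minute 198 is its only limit. It must start by 198 − 30 = minute 168.
The centrifuge run has several dependents: imaging (must start by minute 128); quantification (must start by minute 168); data upload (must start by minute 183, minus 10-minute gap → minute 173). The earliest of those limits is minute 128, so the centrifuge run must start by 128 − 10 = minute 118.
So the centrifuge run can start as early as minute 84 and as late as minute 118, giving 118 − 84 = 34 minutes of slack.

34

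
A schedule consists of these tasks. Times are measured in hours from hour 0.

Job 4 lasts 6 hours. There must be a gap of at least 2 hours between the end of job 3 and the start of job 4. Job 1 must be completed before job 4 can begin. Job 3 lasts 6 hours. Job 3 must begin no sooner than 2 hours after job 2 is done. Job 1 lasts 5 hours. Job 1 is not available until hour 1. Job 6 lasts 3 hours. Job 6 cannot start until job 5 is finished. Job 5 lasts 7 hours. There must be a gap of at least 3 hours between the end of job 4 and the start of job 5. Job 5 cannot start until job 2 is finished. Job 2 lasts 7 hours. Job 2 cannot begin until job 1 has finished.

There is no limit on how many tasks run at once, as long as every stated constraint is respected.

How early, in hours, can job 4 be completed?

29

Job 1 waits on its own release at hour 1, so it starts at hour 1 and finishes at 1 + 5 = hour 6.
Job 2 waits on job 1 (finishes hour 6), so it starts at hour 6 and finishes at 6 + 7 = hour 13.
After job 2 (finishes hour 13, plus 2-hour gap → hour 15), job 3 can start at hour 15 and finishes at hour 21.
Job 4 cannot start until job 3 (finishes hour 21, plus 2-hour gap → hour 23); job 1 (finishes hour 6). The controlling bound is hour 23, so job 4 finishes at 23 + 6 = hour 29.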